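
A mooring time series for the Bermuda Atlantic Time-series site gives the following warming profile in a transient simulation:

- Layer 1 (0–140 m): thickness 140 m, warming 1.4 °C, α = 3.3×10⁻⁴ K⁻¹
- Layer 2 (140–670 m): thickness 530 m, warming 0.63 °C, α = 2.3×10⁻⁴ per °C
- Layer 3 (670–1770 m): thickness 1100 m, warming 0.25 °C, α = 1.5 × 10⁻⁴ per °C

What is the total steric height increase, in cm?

Layer 1: 140 × 3.3×10⁻⁴ × 1.4 = 0.06468 m
Layer 2: 530 × 2.3×10⁻⁴ × 0.63 = 0.076797 m
670–1770 m: 1100 × 1.5×10⁻⁴ × 0.25 = 0.04125 m
Δh = 0.06468 + 0.076797 + 0.04125 = 0.182727 m ≈ 18.3 cm

about 18.3 cm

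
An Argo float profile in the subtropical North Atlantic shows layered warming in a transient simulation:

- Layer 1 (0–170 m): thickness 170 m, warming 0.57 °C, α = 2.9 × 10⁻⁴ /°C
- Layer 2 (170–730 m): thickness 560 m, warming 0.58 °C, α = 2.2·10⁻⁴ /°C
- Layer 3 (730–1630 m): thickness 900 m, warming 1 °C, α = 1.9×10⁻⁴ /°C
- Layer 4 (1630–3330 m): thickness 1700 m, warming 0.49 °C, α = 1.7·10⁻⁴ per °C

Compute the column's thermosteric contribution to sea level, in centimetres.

2.9×10⁻⁴ × 0.57 × 170 = 0.028101 m
Layer 2: 560 × 0.58 × 2.2×10⁻⁴ = 0.071456 m
Layer 3: 900 × 1 × 1.9×10⁻⁴ = 0.17100 m
Layer 4: 1700 × 1.7×10⁻⁴ × 0.49 = 0.14161 m
Δh = 0.028101 + 0.071456 + 0.17100 + 0.14161 = 0.412167 m ≈ 41.2 cm

41.2 cm of thermosteric rise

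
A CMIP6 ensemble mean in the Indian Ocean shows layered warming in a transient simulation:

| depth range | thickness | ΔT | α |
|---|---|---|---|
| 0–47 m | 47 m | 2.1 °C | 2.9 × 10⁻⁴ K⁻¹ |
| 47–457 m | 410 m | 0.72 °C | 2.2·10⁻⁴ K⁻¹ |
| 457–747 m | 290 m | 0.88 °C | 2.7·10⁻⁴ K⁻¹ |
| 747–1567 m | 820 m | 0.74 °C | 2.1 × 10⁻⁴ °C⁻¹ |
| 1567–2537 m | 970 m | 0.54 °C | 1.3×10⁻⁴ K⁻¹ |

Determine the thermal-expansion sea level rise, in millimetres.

Δh ≈ 360 mm

0–47 m: 2.9×10⁻⁴ × 2.1 × 47 = 0.028623 m
47–457 m: 410 × 0.72 × 2.2×10⁻⁴ = 0.064944 m
Layer 3: 290 × 0.88 × 2.7×10⁻⁴ = 0.068904 m
Layer 4: 2.1×10⁻⁴ × 820 × 0.74 = 0.127428 m
1567–2537 m: 1.3×10⁻⁴ × 970 × 0.54 = 0.068094 m
Δh = 0.028623 + 0.064944 + 0.068904 + 0.127428 + 0.068094 = 0.357993 m ≈ 360 mm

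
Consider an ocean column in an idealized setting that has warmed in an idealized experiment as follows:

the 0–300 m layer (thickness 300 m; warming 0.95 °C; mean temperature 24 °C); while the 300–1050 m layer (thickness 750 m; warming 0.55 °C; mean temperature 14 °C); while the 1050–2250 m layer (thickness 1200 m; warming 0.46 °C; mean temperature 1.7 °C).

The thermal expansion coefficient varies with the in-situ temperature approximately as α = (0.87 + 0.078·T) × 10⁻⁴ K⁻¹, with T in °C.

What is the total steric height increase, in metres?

Δh ≈ 0.21 m

Layer 1: α = (0.87 + 0.078×24)×10⁻⁴ = 2.742×10⁻⁴ K⁻¹
Layer 2: α = (0.87 + 0.078×14)×10⁻⁴ = 1.962×10⁻⁴ K⁻¹
Layer 3: α = (0.87 + 0.078×1.7)×10⁻⁴ = 1.0026×10⁻⁴ K⁻¹
Layer 1: 2.742×10⁻⁴ × 0.95 × 300 = 0.078147 m
Layer 2: 0.55 × 750 × 1.962×10⁻⁴ = 0.0809325 m
0.46 × 1.0026×10⁻⁴ × 1200 = 0.05534352 m
Δh = 0.078147 + 0.0809325 + 0.05534352 = 0.21442302 m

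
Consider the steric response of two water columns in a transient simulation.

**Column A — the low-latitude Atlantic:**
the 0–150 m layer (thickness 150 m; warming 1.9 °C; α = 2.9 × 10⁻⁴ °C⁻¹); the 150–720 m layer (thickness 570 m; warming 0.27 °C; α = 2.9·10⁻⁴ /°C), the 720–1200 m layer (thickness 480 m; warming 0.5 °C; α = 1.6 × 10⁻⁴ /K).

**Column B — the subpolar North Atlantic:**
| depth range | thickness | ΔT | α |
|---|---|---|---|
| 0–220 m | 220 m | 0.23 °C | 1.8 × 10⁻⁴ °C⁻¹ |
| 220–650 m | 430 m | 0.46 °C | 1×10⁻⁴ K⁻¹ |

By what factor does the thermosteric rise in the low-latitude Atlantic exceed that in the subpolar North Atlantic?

A 0–150 m: 150 × 2.9×10⁻⁴ × 1.9 = 0.08265 m
A 150–720 m: 0.27 × 2.9×10⁻⁴ × 570 = 0.044631 m
A 720–1200 m: 480 × 0.5 × 1.6×10⁻⁴ = 0.03840 m
A total: 0.165681 m
B Layer 1: 0.23 × 1.8×10⁻⁴ × 220 = 0.009108 m
B Layer 2: 1×10⁻⁴ × 0.46 × 430 = 0.01978 m
B total: 0.028888 m
Ratio: 0.165681 / 0.028888 ≈ 5.735

5.7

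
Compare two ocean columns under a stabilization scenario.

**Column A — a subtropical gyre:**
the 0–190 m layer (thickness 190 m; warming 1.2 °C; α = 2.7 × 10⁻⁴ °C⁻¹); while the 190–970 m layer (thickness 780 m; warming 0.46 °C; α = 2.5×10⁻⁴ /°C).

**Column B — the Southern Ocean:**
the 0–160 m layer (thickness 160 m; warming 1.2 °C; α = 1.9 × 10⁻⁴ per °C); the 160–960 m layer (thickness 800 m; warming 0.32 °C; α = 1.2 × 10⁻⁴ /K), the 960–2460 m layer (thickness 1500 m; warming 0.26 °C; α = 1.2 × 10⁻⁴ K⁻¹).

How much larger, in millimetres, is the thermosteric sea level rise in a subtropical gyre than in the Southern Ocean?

A 2.7×10⁻⁴ × 1.2 × 190 = 0.06156 m
A Layer 2: 0.46 × 2.5×10⁻⁴ × 780 = 0.08970 m
A total: 0.15126 m
B 0–160 m: 1.2 × 1.9×10⁻⁴ × 160 = 0.03648 m
B 800 × 0.32 × 1.2×10⁻⁴ = 0.03072 m
B 1.2×10⁻⁴ × 1500 × 0.26 = 0.04680 m
B total: 0.11400 m
Difference: 0.15126 − 0.11400 = 0.03726 m

37.3 mm larger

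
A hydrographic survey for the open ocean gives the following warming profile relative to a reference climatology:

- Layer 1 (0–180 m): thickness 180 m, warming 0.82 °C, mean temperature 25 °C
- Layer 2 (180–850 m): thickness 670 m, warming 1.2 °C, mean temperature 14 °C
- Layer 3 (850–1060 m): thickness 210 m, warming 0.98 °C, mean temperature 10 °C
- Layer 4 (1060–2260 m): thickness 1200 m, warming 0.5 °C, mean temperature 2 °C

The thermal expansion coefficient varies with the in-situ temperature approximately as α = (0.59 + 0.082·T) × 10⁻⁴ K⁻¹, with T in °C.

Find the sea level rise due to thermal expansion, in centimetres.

Layer 1: α = (0.59 + 0.082×25)×10⁻⁴ = 2.64×10⁻⁴ K⁻¹
Layer 2: α = (0.59 + 0.082×14)×10⁻⁴ = 1.738×10⁻⁴ K⁻¹
Layer 3: α = (0.59 + 0.082×10)×10⁻⁴ = 1.41×10⁻⁴ K⁻¹
Layer 4: α = (0.59 + 0.082×2)×10⁻⁴ = 0.754×10⁻⁴ K⁻¹
180 × 2.64×10⁻⁴ × 0.82 = 0.0389664 m
180–850 m: 1.2 × 670 × 1.738×10⁻⁴ = 0.1397352 m
0.98 × 1.41×10⁻⁴ × 210 = 0.0290178 m
1200 × 0.5 × 0.754×10⁻⁴ = 0.04524 m
Δh = 0.0389664 + 0.1397352 + 0.0290178 + 0.04524 = 0.2529594 m ≈ 25 cm

Δh = 25 cm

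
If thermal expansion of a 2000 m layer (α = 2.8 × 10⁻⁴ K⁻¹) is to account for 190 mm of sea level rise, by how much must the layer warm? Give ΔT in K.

ΔT = Δh/(αH) = 0.19 / (2.8×10⁻⁴ × 2000) ≈ 0.3393 K

ΔT ≈ 0.339 K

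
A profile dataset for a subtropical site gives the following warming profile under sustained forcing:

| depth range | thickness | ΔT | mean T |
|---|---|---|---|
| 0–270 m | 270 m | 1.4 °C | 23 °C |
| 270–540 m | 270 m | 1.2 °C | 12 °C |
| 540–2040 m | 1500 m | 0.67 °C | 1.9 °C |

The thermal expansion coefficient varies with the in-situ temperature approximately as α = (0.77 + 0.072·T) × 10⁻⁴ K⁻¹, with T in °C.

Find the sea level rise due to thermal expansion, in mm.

about 240 mm

Layer 1: α = (0.77 + 0.072×23)×10⁻⁴ = 2.426×10⁻⁴ K⁻¹
Layer 2: α = (0.77 + 0.072×12)×10⁻⁴ = 1.634×10⁻⁴ K⁻¹
Layer 3: α = (0.77 + 0.072×1.9)×10⁻⁴ = 0.9068×10⁻⁴ K⁻¹
Layer 1: 270 × 1.4 × 2.426×10⁻⁴ = 0.0917028 m
270–540 m: 1.2 × 270 × 1.634×10⁻⁴ = 0.0529416 m
1500 × 0.67 × 0.9068×10⁻⁴ = 0.0911334 m
Δh = 0.0917028 + 0.0529416 + 0.0911334 = 0.2357778 m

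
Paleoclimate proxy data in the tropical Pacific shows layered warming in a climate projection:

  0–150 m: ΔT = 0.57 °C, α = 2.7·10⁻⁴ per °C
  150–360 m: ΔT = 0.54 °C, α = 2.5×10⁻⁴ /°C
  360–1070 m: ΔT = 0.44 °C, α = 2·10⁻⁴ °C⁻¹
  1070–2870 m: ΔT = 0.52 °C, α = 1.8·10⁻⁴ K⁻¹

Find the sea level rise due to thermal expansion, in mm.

282 mm of thermosteric rise

0–150 m: 0.57 × 150 × 2.7×10⁻⁴ = 0.023085 m
150–360 m: 0.54 × 2.5×10⁻⁴ × 210 = 0.02835 m
710 × 0.44 × 2×10⁻⁴ = 0.06248 m
1070–2870 m: 1.8×10⁻⁴ × 1800 × 0.52 = 0.16848 m
Δh = 0.023085 + 0.02835 + 0.06248 + 0.16848 = 0.282395 m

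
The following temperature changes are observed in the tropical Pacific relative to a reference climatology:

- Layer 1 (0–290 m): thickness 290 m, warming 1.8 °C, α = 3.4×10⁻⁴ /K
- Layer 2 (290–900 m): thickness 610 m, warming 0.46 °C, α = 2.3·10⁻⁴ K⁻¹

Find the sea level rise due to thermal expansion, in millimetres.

240 mm

Layer 1: 3.4×10⁻⁴ × 1.8 × 290 = 0.17748 m
Layer 2: 2.3×10⁻⁴ × 610 × 0.46 = 0.064538 m
Δh = 0.17748 + 0.064538 = 0.242018 m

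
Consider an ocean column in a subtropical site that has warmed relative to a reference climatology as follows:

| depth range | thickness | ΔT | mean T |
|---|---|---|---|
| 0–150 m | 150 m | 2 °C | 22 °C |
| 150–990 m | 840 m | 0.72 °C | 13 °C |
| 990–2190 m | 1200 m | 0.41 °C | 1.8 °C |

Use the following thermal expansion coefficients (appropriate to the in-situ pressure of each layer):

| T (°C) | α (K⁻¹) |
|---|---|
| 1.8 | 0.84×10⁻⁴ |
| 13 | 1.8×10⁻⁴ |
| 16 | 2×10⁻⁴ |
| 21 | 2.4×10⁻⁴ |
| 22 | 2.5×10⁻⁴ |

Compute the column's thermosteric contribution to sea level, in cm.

about 22.5 cm

Layer 1 at 22 °C → α = 2.5×10⁻⁴ K⁻¹
Layer 2 at 13 °C → α = 1.8×10⁻⁴ K⁻¹
Layer 3 at 1.8 °C → α = 0.84×10⁻⁴ K⁻¹
Layer 1: 2 × 150 × 2.5×10⁻⁴ = 0.07500 m
Layer 2: 840 × 1.8×10⁻⁴ × 0.72 = 0.108864 m
Layer 3: 0.84×10⁻⁴ × 0.41 × 1200 = 0.041328 m
Δh = 0.07500 + 0.108864 + 0.041328 = 0.225192 m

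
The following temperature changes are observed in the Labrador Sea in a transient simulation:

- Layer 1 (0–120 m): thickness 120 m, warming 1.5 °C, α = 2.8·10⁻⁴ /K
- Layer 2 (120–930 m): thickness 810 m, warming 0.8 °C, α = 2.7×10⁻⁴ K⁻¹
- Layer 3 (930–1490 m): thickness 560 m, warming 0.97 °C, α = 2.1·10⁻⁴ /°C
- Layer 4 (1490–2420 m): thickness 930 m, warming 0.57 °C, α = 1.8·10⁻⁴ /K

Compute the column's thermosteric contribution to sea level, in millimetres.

1.5 × 120 × 2.8×10⁻⁴ = 0.05040 m
Layer 2: 2.7×10⁻⁴ × 810 × 0.8 = 0.17496 m
560 × 0.97 × 2.1×10⁻⁴ = 0.114072 m
0.57 × 930 × 1.8×10⁻⁴ = 0.095418 m
Δh = 0.05040 + 0.17496 + 0.114072 + 0.095418 = 0.43485 m

435 mm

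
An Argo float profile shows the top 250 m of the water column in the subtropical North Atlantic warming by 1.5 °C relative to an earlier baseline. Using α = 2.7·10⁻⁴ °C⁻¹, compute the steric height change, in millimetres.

Δh = αΔT·H = 2.7×10⁻⁴ × 1.5 × 250 = 0.10125 m

about 100 mm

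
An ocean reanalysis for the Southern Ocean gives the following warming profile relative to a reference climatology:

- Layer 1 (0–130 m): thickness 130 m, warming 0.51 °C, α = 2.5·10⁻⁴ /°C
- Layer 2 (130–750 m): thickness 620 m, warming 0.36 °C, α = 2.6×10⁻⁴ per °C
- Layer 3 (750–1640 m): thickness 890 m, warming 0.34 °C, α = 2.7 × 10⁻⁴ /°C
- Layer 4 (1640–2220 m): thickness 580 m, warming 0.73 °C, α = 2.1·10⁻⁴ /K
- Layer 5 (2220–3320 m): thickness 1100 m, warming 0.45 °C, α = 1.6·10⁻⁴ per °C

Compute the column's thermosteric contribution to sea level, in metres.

130 × 0.51 × 2.5×10⁻⁴ = 0.016575 m
0.36 × 2.6×10⁻⁴ × 620 = 0.058032 m
750–1640 m: 0.34 × 890 × 2.7×10⁻⁴ = 0.081702 m
Layer 4: 0.73 × 580 × 2.1×10⁻⁴ = 0.088914 m
Layer 5: 1.6×10⁻⁴ × 1100 × 0.45 = 0.07920 m
Δh = 0.016575 + 0.058032 + 0.081702 + 0.088914 + 0.07920 = 0.324423 m ≈ 0.32 m

about 0.32 m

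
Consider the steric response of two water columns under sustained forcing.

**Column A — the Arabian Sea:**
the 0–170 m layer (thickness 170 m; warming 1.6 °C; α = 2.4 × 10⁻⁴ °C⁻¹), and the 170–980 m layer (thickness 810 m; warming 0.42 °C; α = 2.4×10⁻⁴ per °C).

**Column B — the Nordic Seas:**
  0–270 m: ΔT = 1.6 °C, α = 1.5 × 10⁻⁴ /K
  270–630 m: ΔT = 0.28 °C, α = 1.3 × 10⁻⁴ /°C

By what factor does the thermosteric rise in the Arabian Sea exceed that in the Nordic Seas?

1.89

A 0–170 m: 1.6 × 2.4×10⁻⁴ × 170 = 0.06528 m
A Layer 2: 0.42 × 2.4×10⁻⁴ × 810 = 0.081648 m
A total: 0.146928 m
B Layer 1: 270 × 1.6 × 1.5×10⁻⁴ = 0.06480 m
B 270–630 m: 0.28 × 360 × 1.3×10⁻⁴ = 0.013104 m
B total: 0.077904 m
Ratio: 0.146928 / 0.077904 ≈ 1.886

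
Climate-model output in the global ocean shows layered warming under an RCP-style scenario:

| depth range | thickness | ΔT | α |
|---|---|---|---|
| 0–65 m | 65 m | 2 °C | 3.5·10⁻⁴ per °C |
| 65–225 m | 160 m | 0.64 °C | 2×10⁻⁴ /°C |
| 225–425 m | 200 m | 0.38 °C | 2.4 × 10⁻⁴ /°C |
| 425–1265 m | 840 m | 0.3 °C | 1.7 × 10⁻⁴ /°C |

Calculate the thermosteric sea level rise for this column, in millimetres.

Layer 1: 65 × 3.5×10⁻⁴ × 2 = 0.04550 m
Layer 2: 160 × 0.64 × 2×10⁻⁴ = 0.02048 m
225–425 m: 200 × 2.4×10⁻⁴ × 0.38 = 0.01824 m
425–1265 m: 840 × 1.7×10⁻⁴ × 0.3 = 0.04284 m
Δh = 0.04550 + 0.02048 + 0.01824 + 0.04284 = 0.12706 m

127 mm of thermosteric rise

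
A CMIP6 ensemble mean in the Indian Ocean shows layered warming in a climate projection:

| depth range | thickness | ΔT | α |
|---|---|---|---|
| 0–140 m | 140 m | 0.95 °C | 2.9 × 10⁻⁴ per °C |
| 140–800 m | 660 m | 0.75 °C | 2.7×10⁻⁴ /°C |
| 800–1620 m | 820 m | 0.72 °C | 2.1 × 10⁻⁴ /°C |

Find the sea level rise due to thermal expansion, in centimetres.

29.6 cm of thermosteric rise

0.95 × 2.9×10⁻⁴ × 140 = 0.03857 m
660 × 0.75 × 2.7×10⁻⁴ = 0.13365 m
Layer 3: 0.72 × 820 × 2.1×10⁻⁴ = 0.123984 m
Δh = 0.03857 + 0.13365 + 0.123984 = 0.296204 m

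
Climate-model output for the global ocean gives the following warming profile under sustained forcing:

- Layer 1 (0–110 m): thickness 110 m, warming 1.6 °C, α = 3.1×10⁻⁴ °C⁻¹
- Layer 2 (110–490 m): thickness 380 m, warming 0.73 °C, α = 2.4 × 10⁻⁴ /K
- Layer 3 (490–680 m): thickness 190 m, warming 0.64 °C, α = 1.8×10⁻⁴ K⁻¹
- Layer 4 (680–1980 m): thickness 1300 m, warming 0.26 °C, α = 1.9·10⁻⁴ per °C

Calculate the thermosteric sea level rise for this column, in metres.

3.1×10⁻⁴ × 1.6 × 110 = 0.05456 m
Layer 2: 380 × 2.4×10⁻⁴ × 0.73 = 0.066576 m
Layer 3: 1.8×10⁻⁴ × 0.64 × 190 = 0.021888 m
Layer 4: 0.26 × 1.9×10⁻⁴ × 1300 = 0.06422 m
Δh = 0.05456 + 0.066576 + 0.021888 + 0.06422 = 0.207244 m ≈ 0.21 m

0.21 m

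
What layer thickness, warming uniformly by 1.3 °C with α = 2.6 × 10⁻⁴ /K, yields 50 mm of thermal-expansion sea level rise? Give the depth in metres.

H = Δh/(αΔT) = 0.05 / (2.6×10⁻⁴ × 1.3) ≈ 147.9 m

148 m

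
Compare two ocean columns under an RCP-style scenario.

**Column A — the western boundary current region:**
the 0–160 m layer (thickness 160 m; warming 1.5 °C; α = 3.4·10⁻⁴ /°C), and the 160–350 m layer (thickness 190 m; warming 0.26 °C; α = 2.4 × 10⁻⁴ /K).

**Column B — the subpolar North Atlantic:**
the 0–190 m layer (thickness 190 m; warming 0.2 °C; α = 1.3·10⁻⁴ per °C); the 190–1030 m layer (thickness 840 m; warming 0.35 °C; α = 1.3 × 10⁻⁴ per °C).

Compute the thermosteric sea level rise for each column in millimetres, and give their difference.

A Layer 1: 3.4×10⁻⁴ × 1.5 × 160 = 0.08160 m
A 2.4×10⁻⁴ × 0.26 × 190 = 0.011856 m
A total: 0.093456 m
B Layer 1: 1.3×10⁻⁴ × 0.2 × 190 = 0.00494 m
B 840 × 0.35 × 1.3×10⁻⁴ = 0.03822 m
B total: 0.04316 m
Difference: 0.093456 − 0.04316 = 0.050296 m

Δh_A ≈ 93 mm, Δh_B ≈ 43 mm; difference ≈ 50 mm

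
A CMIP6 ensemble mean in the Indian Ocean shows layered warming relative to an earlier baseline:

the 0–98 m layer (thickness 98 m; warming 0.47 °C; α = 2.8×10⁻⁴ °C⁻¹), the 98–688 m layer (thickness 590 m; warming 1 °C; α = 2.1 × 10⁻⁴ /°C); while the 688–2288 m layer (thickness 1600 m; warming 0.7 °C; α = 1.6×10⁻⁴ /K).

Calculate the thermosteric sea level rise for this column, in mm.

Δh = 320 mm

0–98 m: 98 × 2.8×10⁻⁴ × 0.47 = 0.0128968 m
1 × 590 × 2.1×10⁻⁴ = 0.12390 m
0.7 × 1600 × 1.6×10⁻⁴ = 0.17920 m
Δh = 0.0128968 + 0.12390 + 0.17920 = 0.3159968 m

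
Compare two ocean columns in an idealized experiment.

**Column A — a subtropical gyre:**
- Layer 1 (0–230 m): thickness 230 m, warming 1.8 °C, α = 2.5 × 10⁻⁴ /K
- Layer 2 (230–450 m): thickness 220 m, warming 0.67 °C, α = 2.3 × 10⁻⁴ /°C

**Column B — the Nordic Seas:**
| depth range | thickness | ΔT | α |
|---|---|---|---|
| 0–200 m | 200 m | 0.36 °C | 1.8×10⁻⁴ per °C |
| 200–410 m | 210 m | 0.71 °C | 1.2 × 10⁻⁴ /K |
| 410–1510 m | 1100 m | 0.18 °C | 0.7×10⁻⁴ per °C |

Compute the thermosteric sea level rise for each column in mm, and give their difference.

A: 140 mm; B: 45 mm; difference 93 mm

A Layer 1: 1.8 × 230 × 2.5×10⁻⁴ = 0.10350 m
A 2.3×10⁻⁴ × 220 × 0.67 = 0.033902 m
A total: 0.137402 m
B 0–200 m: 0.36 × 200 × 1.8×10⁻⁴ = 0.01296 m
B Layer 2: 210 × 1.2×10⁻⁴ × 0.71 = 0.017892 m
B 410–1510 m: 0.18 × 1100 × 0.7×10⁻⁴ = 0.01386 m
B total: 0.044712 m
Difference: 0.137402 − 0.044712 = 0.09269 m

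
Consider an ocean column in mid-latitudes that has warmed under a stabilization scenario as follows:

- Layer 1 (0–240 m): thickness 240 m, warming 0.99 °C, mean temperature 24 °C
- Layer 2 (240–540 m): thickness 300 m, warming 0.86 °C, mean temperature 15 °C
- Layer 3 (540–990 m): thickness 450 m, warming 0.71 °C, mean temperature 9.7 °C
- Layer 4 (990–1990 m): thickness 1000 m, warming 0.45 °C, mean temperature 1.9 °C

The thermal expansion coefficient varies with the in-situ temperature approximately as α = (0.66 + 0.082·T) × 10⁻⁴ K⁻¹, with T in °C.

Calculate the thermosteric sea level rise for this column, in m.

0.194 m of thermosteric rise

Layer 1: α = (0.66 + 0.082×24)×10⁻⁴ = 2.628×10⁻⁴ K⁻¹
Layer 2: α = (0.66 + 0.082×15)×10⁻⁴ = 1.89×10⁻⁴ K⁻¹
Layer 3: α = (0.66 + 0.082×9.7)×10⁻⁴ = 1.4554×10⁻⁴ K⁻¹
Layer 4: α = (0.66 + 0.082×1.9)×10⁻⁴ = 0.8158×10⁻⁴ K⁻¹
0–240 m: 0.99 × 2.628×10⁻⁴ × 240 = 0.06244128 m
300 × 1.89×10⁻⁴ × 0.86 = 0.048762 m
Layer 3: 0.71 × 450 × 1.4554×10⁻⁴ = 0.04650003 m
990–1990 m: 0.8158×10⁻⁴ × 0.45 × 1000 = 0.036711 m
Δh = 0.06244128 + 0.048762 + 0.04650003 + 0.036711 = 0.19441431 m ≈ 0.194 m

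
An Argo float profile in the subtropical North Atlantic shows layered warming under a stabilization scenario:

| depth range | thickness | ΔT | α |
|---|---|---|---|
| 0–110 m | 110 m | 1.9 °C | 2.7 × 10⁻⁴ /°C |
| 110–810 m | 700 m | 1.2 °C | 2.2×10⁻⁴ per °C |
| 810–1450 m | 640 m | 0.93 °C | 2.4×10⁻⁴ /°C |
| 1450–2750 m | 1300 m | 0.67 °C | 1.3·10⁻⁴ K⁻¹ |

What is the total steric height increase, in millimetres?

about 497 mm

110 × 1.9 × 2.7×10⁻⁴ = 0.05643 m
110–810 m: 1.2 × 700 × 2.2×10⁻⁴ = 0.18480 m
2.4×10⁻⁴ × 0.93 × 640 = 0.142848 m
1300 × 0.67 × 1.3×10⁻⁴ = 0.11323 m
Δh = 0.05643 + 0.18480 + 0.142848 + 0.11323 = 0.497308 m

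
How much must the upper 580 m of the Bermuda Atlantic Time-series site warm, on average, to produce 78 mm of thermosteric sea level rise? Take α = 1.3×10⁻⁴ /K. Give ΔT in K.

ΔT = Δh/(αH) = 0.078 / (1.3×10⁻⁴ × 580) ≈ 1.034 K

ΔT ≈ 1.03 K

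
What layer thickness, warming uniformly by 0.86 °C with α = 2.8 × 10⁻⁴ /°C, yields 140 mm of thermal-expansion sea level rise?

H = Δh/(αΔT) = 0.14 / (2.8×10⁻⁴ × 0.86) ≈ 581.4 m

580 m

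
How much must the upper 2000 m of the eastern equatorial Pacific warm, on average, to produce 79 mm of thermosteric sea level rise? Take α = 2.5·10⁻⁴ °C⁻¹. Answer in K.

ΔT ≈ 0.16 K

ΔT = Δh/(αH) = 0.079 / (2.5×10⁻⁴ × 2000) = 0.1580 K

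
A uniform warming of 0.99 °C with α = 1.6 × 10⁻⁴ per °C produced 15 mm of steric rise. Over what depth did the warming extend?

about 94.7 m

H = Δh/(αΔT) = 0.015 / (1.6×10⁻⁴ × 0.99) ≈ 94.70 m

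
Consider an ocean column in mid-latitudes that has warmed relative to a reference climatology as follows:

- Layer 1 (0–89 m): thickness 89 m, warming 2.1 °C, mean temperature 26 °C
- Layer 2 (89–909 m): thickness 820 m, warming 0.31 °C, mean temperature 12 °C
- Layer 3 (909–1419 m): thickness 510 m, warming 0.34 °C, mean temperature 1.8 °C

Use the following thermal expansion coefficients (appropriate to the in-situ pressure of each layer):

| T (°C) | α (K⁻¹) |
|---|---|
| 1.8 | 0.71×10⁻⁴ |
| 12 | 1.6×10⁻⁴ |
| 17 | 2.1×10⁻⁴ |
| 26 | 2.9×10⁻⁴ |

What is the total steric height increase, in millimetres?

about 107 mm

Layer 1 at 26 °C → α = 2.9×10⁻⁴ K⁻¹
Layer 2 at 12 °C → α = 1.6×10⁻⁴ K⁻¹
Layer 3 at 1.8 °C → α = 0.71×10⁻⁴ K⁻¹
0–89 m: 89 × 2.1 × 2.9×10⁻⁴ = 0.054201 m
89–909 m: 0.31 × 1.6×10⁻⁴ × 820 = 0.040672 m
Layer 3: 510 × 0.71×10⁻⁴ × 0.34 = 0.0123114 m
Δh = 0.054201 + 0.040672 + 0.0123114 = 0.1071844 m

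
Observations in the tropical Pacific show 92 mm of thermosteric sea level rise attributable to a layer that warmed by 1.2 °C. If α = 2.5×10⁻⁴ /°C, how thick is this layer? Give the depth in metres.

H = Δh/(αΔT) = 0.092 / (2.5×10⁻⁴ × 1.2) ≈ 306.7 m

H ≈ 307 m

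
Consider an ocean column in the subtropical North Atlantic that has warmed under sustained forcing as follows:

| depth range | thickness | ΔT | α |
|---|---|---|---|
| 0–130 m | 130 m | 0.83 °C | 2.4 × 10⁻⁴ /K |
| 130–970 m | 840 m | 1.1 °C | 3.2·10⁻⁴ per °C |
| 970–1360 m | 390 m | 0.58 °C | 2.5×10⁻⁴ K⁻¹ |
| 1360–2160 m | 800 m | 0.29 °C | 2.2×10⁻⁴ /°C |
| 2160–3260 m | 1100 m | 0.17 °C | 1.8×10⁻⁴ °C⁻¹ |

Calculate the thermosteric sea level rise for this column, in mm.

463 mm

130 × 0.83 × 2.4×10⁻⁴ = 0.025896 m
130–970 m: 840 × 3.2×10⁻⁴ × 1.1 = 0.29568 m
Layer 3: 0.58 × 390 × 2.5×10⁻⁴ = 0.05655 m
2.2×10⁻⁴ × 0.29 × 800 = 0.05104 m
Layer 5: 1100 × 0.17 × 1.8×10⁻⁴ = 0.03366 m
Δh = 0.025896 + 0.29568 + 0.05655 + 0.05104 + 0.03366 = 0.462826 m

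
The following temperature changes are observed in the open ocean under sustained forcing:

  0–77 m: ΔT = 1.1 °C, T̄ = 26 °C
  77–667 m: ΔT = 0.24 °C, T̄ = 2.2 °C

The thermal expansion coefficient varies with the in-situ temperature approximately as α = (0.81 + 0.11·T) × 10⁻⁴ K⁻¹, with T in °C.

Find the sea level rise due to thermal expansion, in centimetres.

about 4.60 cm

Layer 1: α = (0.81 + 0.11×26)×10⁻⁴ = 3.67×10⁻⁴ K⁻¹
Layer 2: α = (0.81 + 0.11×2.2)×10⁻⁴ = 1.052×10⁻⁴ K⁻¹
0–77 m: 1.1 × 77 × 3.67×10⁻⁴ = 0.0310849 m
77–667 m: 590 × 1.052×10⁻⁴ × 0.24 = 0.01489632 m
Δh = 0.0310849 + 0.01489632 = 0.04598122 m ≈ 4.60 cm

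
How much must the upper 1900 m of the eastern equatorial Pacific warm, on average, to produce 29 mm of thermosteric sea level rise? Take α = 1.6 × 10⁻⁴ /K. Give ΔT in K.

about 0.0954 K

ΔT = Δh/(αH) = 0.029 / (1.6×10⁻⁴ × 1900) ≈ 0.09539 K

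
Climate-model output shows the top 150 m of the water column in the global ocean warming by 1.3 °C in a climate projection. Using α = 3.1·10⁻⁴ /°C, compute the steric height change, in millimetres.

Δh ≈ 60.5 mm

Δh = αΔT·H = 3.1×10⁻⁴ × 1.3 × 150 = 0.06045 m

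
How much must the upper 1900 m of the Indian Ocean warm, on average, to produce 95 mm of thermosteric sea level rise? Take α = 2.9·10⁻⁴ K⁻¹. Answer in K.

ΔT = Δh/(αH) = 0.095 / (2.9×10⁻⁴ × 1900) ≈ 0.1724 K

ΔT ≈ 0.172 K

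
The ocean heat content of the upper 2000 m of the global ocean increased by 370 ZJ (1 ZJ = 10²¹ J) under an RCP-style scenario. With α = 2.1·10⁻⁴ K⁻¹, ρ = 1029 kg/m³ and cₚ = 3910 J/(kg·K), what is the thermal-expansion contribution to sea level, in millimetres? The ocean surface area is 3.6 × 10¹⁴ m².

Per unit area: Q = 370×10²¹ / (3.6×10¹⁴) ≈ 1.028×10⁹ J/m²
Δh = αQ/(ρcₚ) = 2.1×10⁻⁴ × 1.028×10⁹ / (1029 × 3910) ≈ 0.053656 m

54 mm of thermosteric rise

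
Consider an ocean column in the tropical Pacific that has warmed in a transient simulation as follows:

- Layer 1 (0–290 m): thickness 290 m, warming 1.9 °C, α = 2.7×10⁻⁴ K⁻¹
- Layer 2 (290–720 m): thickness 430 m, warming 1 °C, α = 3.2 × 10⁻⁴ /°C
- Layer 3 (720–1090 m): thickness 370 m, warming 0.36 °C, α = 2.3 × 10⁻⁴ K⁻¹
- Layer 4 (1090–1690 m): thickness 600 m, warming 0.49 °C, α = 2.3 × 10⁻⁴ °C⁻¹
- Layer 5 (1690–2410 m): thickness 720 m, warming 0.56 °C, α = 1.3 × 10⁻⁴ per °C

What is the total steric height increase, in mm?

about 440 mm

Layer 1: 2.7×10⁻⁴ × 1.9 × 290 = 0.14877 m
Layer 2: 430 × 1 × 3.2×10⁻⁴ = 0.13760 m
720–1090 m: 370 × 0.36 × 2.3×10⁻⁴ = 0.030636 m
Layer 4: 600 × 0.49 × 2.3×10⁻⁴ = 0.06762 m
1690–2410 m: 720 × 1.3×10⁻⁴ × 0.56 = 0.052416 m
Δh = 0.14877 + 0.13760 + 0.030636 + 0.06762 + 0.052416 = 0.437042 m ≈ 440 mm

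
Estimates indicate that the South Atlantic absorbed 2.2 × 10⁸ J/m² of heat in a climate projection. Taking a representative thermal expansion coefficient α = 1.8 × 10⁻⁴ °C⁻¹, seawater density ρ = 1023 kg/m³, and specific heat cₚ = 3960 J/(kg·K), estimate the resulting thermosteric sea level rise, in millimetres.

Δh = αQ/(ρcₚ) = 1.8×10⁻⁴ × 2.2×10⁸ / (1023 × 3960) ≈ 0.0097752 m

Δh = 9.78 mm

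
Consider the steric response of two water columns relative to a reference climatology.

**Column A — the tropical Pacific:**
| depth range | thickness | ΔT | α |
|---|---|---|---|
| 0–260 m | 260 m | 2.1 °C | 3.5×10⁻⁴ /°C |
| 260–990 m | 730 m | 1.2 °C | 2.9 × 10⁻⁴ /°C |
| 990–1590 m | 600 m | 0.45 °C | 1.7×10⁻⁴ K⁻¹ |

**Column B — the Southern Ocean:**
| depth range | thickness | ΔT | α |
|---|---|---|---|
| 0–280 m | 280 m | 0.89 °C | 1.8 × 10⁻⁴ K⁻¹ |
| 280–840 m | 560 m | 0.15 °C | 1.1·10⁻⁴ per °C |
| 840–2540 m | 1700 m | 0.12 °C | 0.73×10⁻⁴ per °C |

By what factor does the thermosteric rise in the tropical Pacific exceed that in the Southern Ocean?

a factor of 7.12

A Layer 1: 3.5×10⁻⁴ × 260 × 2.1 = 0.19110 m
A 260–990 m: 2.9×10⁻⁴ × 1.2 × 730 = 0.25404 m
A Layer 3: 0.45 × 1.7×10⁻⁴ × 600 = 0.04590 m
A total: 0.49104 m
B 0–280 m: 280 × 1.8×10⁻⁴ × 0.89 = 0.044856 m
B 280–840 m: 0.15 × 1.1×10⁻⁴ × 560 = 0.00924 m
B Layer 3: 0.12 × 1700 × 0.73×10⁻⁴ = 0.014892 m
B total: 0.068988 m
Ratio: 0.49104 / 0.068988 ≈ 7.118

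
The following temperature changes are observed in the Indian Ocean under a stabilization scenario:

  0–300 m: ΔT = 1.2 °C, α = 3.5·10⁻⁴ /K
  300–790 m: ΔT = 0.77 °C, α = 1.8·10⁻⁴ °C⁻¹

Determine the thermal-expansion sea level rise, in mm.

Δh ≈ 194 mm

Layer 1: 3.5×10⁻⁴ × 300 × 1.2 = 0.12600 m
490 × 0.77 × 1.8×10⁻⁴ = 0.067914 m
Δh = 0.12600 + 0.067914 = 0.193914 m ≈ 194 mm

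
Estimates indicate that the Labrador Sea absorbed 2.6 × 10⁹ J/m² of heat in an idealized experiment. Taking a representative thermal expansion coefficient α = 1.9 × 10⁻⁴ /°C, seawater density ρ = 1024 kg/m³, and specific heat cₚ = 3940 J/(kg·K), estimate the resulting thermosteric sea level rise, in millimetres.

Δh ≈ 122 mm

Δh = αQ/(ρcₚ) = 1.9×10⁻⁴ × 2.6×10⁹ / (1024 × 3940) ≈ 0.12244 m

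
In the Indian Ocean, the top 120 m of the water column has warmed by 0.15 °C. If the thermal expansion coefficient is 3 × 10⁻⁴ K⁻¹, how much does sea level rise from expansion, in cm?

Δh = αΔT·H = 3×10⁻⁴ × 0.15 × 120 = 0.00540 m

Δh ≈ 0.540 cm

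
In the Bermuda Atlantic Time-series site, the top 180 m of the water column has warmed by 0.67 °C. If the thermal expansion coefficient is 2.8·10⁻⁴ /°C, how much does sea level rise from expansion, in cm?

Δh ≈ 3.4 cm

Δh = αΔT·H = 2.8×10⁻⁴ × 0.67 × 180 = 0.033768 m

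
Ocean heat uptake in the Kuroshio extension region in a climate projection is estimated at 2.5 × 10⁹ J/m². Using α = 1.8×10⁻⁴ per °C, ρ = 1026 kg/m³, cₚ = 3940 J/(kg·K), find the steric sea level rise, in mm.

111 mm

Δh = αQ/(ρcₚ) = 1.8×10⁻⁴ × 2.5×10⁹ / (1026 × 3940) ≈ 0.11132 m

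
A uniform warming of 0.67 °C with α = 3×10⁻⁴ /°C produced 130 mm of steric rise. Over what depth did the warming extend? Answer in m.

about 650 m

H = Δh/(αΔT) = 0.13 / (3×10⁻⁴ × 0.67) ≈ 646.8 m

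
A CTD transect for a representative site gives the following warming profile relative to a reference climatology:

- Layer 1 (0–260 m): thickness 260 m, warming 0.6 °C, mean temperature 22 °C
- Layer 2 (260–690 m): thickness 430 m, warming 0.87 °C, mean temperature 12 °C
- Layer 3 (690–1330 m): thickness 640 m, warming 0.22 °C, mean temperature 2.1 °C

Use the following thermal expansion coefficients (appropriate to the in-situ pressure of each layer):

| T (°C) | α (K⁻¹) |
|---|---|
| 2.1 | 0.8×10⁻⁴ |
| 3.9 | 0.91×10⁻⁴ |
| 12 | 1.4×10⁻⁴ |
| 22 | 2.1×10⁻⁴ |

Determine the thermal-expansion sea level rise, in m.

Layer 1 at 22 °C → α = 2.1×10⁻⁴ K⁻¹
Layer 2 at 12 °C → α = 1.4×10⁻⁴ K⁻¹
Layer 3 at 2.1 °C → α = 0.8×10⁻⁴ K⁻¹
2.1×10⁻⁴ × 260 × 0.6 = 0.03276 m
260–690 m: 0.87 × 1.4×10⁻⁴ × 430 = 0.052374 m
Layer 3: 0.8×10⁻⁴ × 640 × 0.22 = 0.011264 m
Δh = 0.03276 + 0.052374 + 0.011264 = 0.096398 m ≈ 0.0964 m

Δh = 0.0964 m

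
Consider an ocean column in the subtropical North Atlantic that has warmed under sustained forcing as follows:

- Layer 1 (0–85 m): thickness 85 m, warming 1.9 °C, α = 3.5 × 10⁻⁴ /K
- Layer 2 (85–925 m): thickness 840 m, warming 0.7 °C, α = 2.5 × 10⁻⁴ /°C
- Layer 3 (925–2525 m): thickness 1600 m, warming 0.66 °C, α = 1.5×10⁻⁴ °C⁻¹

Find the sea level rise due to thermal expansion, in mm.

about 362 mm

Layer 1: 3.5×10⁻⁴ × 1.9 × 85 = 0.056525 m
2.5×10⁻⁴ × 840 × 0.7 = 0.14700 m
Layer 3: 1600 × 0.66 × 1.5×10⁻⁴ = 0.15840 m
Δh = 0.056525 + 0.14700 + 0.15840 = 0.361925 m ≈ 362 mm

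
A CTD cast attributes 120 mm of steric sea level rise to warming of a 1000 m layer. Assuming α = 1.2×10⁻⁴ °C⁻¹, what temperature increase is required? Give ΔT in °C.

1.0 °C

ΔT = Δh/(αH) = 0.12 / (1.2×10⁻⁴ × 1000) = 1.000 °C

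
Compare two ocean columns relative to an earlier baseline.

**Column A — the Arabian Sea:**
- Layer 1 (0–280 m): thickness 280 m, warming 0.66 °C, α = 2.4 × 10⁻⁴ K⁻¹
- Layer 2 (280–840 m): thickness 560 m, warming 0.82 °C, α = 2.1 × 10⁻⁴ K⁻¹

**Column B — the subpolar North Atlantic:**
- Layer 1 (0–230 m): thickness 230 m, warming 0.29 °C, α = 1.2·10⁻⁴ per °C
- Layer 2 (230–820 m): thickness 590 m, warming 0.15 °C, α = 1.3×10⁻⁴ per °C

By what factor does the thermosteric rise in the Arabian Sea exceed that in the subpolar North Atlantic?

a factor of 7.2

A 0.66 × 2.4×10⁻⁴ × 280 = 0.044352 m
A 280–840 m: 2.1×10⁻⁴ × 0.82 × 560 = 0.096432 m
A total: 0.140784 m
B 0.29 × 1.2×10⁻⁴ × 230 = 0.008004 m
B Layer 2: 1.3×10⁻⁴ × 0.15 × 590 = 0.011505 m
B total: 0.019509 m
Ratio: 0.140784 / 0.019509 ≈ 7.216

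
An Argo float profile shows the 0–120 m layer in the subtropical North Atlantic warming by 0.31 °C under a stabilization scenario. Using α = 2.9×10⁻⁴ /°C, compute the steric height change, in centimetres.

1.1 cm

Δh = αΔT·H = 2.9×10⁻⁴ × 0.31 × 120 = 0.010788 m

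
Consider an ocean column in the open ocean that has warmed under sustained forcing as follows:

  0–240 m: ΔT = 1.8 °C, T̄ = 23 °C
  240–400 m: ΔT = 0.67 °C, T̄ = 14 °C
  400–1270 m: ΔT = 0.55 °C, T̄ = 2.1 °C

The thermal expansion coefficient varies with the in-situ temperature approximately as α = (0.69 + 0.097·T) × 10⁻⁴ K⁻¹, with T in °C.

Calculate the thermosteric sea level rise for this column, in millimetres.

Layer 1: α = (0.69 + 0.097×23)×10⁻⁴ = 2.921×10⁻⁴ K⁻¹
Layer 2: α = (0.69 + 0.097×14)×10⁻⁴ = 2.048×10⁻⁴ K⁻¹
Layer 3: α = (0.69 + 0.097×2.1)×10⁻⁴ = 0.8937×10⁻⁴ K⁻¹
Layer 1: 1.8 × 2.921×10⁻⁴ × 240 = 0.1261872 m
240–400 m: 2.048×10⁻⁴ × 160 × 0.67 = 0.02195456 m
400–1270 m: 0.55 × 870 × 0.8937×10⁻⁴ = 0.042763545 m
Δh = 0.1261872 + 0.02195456 + 0.042763545 = 0.190905305 m ≈ 191 mm

Δh ≈ 191 mm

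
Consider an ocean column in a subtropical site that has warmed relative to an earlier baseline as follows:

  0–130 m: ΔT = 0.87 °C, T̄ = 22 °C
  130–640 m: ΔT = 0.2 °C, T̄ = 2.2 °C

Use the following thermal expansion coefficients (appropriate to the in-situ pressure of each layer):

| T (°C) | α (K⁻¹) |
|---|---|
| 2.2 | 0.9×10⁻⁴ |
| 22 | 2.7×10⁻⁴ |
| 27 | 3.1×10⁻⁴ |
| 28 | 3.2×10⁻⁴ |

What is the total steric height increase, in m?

Layer 1 at 22 °C → α = 2.7×10⁻⁴ K⁻¹
Layer 2 at 2.2 °C → α = 0.9×10⁻⁴ K⁻¹
130 × 2.7×10⁻⁴ × 0.87 = 0.030537 m
130–640 m: 0.2 × 510 × 0.9×10⁻⁴ = 0.00918 m
Δh = 0.030537 + 0.00918 = 0.039717 m ≈ 0.040 m

0.040 m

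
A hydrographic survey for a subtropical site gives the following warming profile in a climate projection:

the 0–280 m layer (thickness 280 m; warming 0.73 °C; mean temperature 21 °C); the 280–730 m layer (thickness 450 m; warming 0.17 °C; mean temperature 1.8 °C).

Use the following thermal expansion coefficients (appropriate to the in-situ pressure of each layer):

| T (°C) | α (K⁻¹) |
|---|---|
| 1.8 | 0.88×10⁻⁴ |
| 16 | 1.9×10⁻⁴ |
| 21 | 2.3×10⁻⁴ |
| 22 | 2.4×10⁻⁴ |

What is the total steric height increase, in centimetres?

about 5.4 cm

Layer 1 at 21 °C → α = 2.3×10⁻⁴ K⁻¹
Layer 2 at 1.8 °C → α = 0.88×10⁻⁴ K⁻¹
Layer 1: 0.73 × 280 × 2.3×10⁻⁴ = 0.047012 m
Layer 2: 0.88×10⁻⁴ × 0.17 × 450 = 0.006732 m
Δh = 0.047012 + 0.006732 = 0.053744 m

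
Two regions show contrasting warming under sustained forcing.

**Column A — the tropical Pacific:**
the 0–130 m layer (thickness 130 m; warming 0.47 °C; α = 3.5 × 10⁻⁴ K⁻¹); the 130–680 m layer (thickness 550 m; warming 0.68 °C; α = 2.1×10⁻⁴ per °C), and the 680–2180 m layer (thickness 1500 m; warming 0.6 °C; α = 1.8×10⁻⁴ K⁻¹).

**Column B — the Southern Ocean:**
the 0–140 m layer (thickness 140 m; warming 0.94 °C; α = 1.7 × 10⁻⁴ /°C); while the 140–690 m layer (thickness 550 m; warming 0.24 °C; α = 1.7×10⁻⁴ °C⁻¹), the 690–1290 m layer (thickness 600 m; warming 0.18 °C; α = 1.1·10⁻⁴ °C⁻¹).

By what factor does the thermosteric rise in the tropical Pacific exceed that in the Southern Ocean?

a factor of 4.6

A 0–130 m: 130 × 0.47 × 3.5×10⁻⁴ = 0.021385 m
A 130–680 m: 0.68 × 550 × 2.1×10⁻⁴ = 0.07854 m
A 680–2180 m: 1500 × 1.8×10⁻⁴ × 0.6 = 0.16200 m
A total: 0.261925 m
B 0–140 m: 1.7×10⁻⁴ × 140 × 0.94 = 0.022372 m
B Layer 2: 0.24 × 550 × 1.7×10⁻⁴ = 0.02244 m
B 600 × 1.1×10⁻⁴ × 0.18 = 0.01188 m
B total: 0.056692 m
Ratio: 0.261925 / 0.056692 ≈ 4.620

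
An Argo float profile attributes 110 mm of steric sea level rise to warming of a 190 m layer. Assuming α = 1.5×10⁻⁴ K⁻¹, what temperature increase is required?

ΔT ≈ 3.9 K

ΔT = Δh/(αH) = 0.11 / (1.5×10⁻⁴ × 190) ≈ 3.860 K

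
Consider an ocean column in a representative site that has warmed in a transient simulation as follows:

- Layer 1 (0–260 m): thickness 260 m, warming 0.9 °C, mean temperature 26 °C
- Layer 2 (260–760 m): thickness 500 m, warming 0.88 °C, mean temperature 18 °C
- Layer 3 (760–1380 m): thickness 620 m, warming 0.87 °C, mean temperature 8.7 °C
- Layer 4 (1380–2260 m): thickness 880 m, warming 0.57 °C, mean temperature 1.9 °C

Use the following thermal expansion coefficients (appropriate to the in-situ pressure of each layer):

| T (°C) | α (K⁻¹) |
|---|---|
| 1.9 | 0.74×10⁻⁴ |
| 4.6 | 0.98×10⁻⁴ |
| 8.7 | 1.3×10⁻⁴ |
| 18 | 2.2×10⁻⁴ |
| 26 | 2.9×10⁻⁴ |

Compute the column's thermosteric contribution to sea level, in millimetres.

Layer 1 at 26 °C → α = 2.9×10⁻⁴ K⁻¹
Layer 2 at 18 °C → α = 2.2×10⁻⁴ K⁻¹
Layer 3 at 8.7 °C → α = 1.3×10⁻⁴ K⁻¹
Layer 4 at 1.9 °C → α = 0.74×10⁻⁴ K⁻¹
Layer 1: 2.9×10⁻⁴ × 0.9 × 260 = 0.06786 m
260–760 m: 2.2×10⁻⁴ × 500 × 0.88 = 0.09680 m
760–1380 m: 0.87 × 1.3×10⁻⁴ × 620 = 0.070122 m
Layer 4: 0.57 × 0.74×10⁻⁴ × 880 = 0.0371184 m
Δh = 0.06786 + 0.09680 + 0.070122 + 0.0371184 = 0.2719004 m

about 270 mm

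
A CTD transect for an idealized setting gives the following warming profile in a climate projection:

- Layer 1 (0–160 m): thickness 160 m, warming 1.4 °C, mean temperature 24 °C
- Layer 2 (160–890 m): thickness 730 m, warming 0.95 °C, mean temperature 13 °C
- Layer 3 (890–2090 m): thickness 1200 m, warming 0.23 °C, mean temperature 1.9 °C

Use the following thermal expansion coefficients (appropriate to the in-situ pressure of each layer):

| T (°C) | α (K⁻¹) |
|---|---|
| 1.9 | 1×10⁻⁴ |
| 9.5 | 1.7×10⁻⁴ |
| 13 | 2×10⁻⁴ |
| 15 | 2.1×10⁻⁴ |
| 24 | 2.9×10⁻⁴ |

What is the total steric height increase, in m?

Layer 1 at 24 °C → α = 2.9×10⁻⁴ K⁻¹
Layer 2 at 13 °C → α = 2×10⁻⁴ K⁻¹
Layer 3 at 1.9 °C → α = 1×10⁻⁴ K⁻¹
0–160 m: 160 × 1.4 × 2.9×10⁻⁴ = 0.06496 m
160–890 m: 730 × 0.95 × 2×10⁻⁴ = 0.13870 m
Layer 3: 1×10⁻⁴ × 0.23 × 1200 = 0.02760 m
Δh = 0.06496 + 0.13870 + 0.02760 = 0.23126 m

Δh = 0.231 m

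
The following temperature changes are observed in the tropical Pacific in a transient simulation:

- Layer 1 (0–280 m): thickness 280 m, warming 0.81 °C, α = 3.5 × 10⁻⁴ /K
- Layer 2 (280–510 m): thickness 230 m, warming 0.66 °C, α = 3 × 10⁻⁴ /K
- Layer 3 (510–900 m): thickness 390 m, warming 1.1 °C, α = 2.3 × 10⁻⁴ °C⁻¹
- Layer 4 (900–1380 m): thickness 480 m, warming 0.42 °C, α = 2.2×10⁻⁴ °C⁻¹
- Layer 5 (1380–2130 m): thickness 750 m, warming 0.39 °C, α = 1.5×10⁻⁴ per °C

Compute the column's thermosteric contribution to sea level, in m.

0–280 m: 3.5×10⁻⁴ × 0.81 × 280 = 0.07938 m
Layer 2: 230 × 3×10⁻⁴ × 0.66 = 0.04554 m
Layer 3: 1.1 × 390 × 2.3×10⁻⁴ = 0.09867 m
2.2×10⁻⁴ × 0.42 × 480 = 0.044352 m
0.39 × 750 × 1.5×10⁻⁴ = 0.043875 m
Δh = 0.07938 + 0.04554 + 0.09867 + 0.044352 + 0.043875 = 0.311817 m ≈ 0.312 m

Δh ≈ 0.312 m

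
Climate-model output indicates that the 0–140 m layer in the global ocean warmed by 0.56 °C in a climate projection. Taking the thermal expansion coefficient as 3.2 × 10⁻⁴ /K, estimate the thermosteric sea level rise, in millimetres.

Δh = αΔT·H = 3.2×10⁻⁴ × 0.56 × 140 = 0.025088 m

about 25.1 mm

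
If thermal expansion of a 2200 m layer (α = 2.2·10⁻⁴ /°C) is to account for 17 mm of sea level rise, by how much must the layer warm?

about 0.035 K

ΔT = Δh/(αH) = 0.017 / (2.2×10⁻⁴ × 2200) ≈ 0.03512 K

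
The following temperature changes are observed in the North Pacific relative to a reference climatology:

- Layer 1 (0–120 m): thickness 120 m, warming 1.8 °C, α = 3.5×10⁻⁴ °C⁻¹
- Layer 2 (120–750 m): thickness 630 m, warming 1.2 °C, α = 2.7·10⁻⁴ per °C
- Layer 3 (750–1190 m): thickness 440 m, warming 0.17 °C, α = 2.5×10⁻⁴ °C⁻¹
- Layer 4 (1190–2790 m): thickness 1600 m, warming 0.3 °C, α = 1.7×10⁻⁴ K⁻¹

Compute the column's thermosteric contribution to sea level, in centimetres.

38 cm of thermosteric rise

3.5×10⁻⁴ × 1.8 × 120 = 0.07560 m
1.2 × 630 × 2.7×10⁻⁴ = 0.20412 m
750–1190 m: 2.5×10⁻⁴ × 440 × 0.17 = 0.01870 m
1190–2790 m: 1.7×10⁻⁴ × 1600 × 0.3 = 0.08160 m
Δh = 0.07560 + 0.20412 + 0.01870 + 0.08160 = 0.38002 m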